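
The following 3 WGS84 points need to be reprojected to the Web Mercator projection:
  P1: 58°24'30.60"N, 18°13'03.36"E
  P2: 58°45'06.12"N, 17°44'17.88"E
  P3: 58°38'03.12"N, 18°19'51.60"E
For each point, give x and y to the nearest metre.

P1: x 2027974 m, y 8053625 m; P2: x 1974619 m, y 8126912 m; P3: x 2040598 m, y 8101740 m

Web Mercator: x = R·λ, y = R·ln tan(π/4+φ/2), R = 6378137 m.
P1 (58.4085°, 18.2176°) → (2027973.955, 8053624.681) m.
P2 (58.7517°, 17.7383°) → (1974618.524, 8126912.171) m.
P3 (58.6342°, 18.3310°) → (2040597.586, 8101740.030) m.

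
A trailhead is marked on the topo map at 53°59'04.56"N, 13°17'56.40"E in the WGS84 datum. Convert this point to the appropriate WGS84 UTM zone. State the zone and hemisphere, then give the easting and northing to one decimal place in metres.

Longitude 13.2990° lies in the 6° band [12°, 18°), giving zone 33; latitude is north of the equator, so 33N.
Zone 33 central meridian λ₀ = 6×33 − 183 = 15°; Δλ = -1.7010°.
Transverse Mercator on WGS84 with k₀ = 0.9996 gives E = 388464.122 m, N = 5983147.600 m.

Zone 33N: E 388464.1 m, N 5983147.6 m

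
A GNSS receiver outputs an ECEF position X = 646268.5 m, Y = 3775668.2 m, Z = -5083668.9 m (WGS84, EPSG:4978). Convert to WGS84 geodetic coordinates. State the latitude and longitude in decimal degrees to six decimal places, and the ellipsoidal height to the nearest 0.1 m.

λ = atan2(Y, X) = 80.28700031°; p = √(X²+Y²) = 3830578.7 m.
Bowring's method on WGS84 (a = 6378137 m, b = 6356752.314 m) gives φ = -53.18650026°, h = 826.363 m.

lat -53.186500°, lon 80.287000°, h 826.4 m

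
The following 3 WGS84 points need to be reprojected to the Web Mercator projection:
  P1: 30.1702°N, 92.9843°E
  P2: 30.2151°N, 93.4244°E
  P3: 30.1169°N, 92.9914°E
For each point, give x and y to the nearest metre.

Web Mercator: x = R·λ, y = R·ln tan(π/4+φ/2), R = 6378137 m.
P1 (30.1702°, 92.9843°) → (10350964.928, 3525446.281) m.
P2 (30.2151°, 93.4244°) → (10399956.636, 3531229.016) m.
P3 (30.1169°, 92.9914°) → (10351755.296, 3518585.116) m.

P1: x 10350965 m, y 3525446 m; P2: x 10399957 m, y 3531229 m; P3: x 10351755 m, y 3518585 m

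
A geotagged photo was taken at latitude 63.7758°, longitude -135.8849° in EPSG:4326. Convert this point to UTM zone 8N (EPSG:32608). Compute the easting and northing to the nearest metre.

E 456372 m, N 7072334 m

Zone 8 central meridian λ₀ = 6×8 − 183 = -135°; Δλ = -0.8849°.
Transverse Mercator on WGS84 with k₀ = 0.9996 gives E = 456372.215 m, N = 7072333.563 m.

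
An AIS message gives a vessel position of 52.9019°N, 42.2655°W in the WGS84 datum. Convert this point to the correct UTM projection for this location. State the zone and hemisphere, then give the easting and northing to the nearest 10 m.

Longitude -42.2655° lies in the 6° band [-48°, -42°), giving zone 23; latitude is north of the equator, so 23N.
Zone 23 central meridian λ₀ = 6×23 − 183 = -45°; Δλ = +2.7345°.
Transverse Mercator on WGS84 with k₀ = 0.9996 gives E = 683910.010 m, N = 5864859.357 m.

Zone 23N: E 683910 m, N 5864860 m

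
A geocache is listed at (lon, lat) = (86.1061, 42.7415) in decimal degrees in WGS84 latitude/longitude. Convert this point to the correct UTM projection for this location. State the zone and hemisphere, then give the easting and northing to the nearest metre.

Longitude 86.1061° lies in the 6° band [84°, 90°), giving zone 45; latitude is north of the equator, so 45N.
Zone 45 central meridian λ₀ = 6×45 − 183 = 87°; Δλ = -0.8939°.
Transverse Mercator on WGS84 with k₀ = 0.9996 gives E = 426834.755 m, N = 4732496.837 m.

Zone 45N: E 426835 m, N 4732497 m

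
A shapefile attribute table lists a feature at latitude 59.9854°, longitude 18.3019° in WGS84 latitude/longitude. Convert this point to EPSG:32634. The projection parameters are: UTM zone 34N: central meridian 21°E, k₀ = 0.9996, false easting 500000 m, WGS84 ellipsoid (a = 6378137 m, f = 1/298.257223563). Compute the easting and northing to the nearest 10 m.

E 349470 m, N 6652860 m

Zone 34 central meridian λ₀ = 6×34 − 183 = 21°; Δλ = -2.6981°.
Transverse Mercator on WGS84 with k₀ = 0.9996 gives E = 349467.723 m, N = 6652855.111 m.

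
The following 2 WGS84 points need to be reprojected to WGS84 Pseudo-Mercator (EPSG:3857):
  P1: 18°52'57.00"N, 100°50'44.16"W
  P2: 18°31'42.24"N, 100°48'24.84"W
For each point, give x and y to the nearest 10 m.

Web Mercator: x = R·λ, y = R·ln tan(π/4+φ/2), R = 6378137 m.
P1 (18.8825°, -100.8456°) → (-11226080.841, 2141107.066) m.
P2 (18.5284°, -100.8069°) → (-11221772.776, 2099490.565) m.

P1: x -11226080 m, y 2141110 m; P2: x -11221770 m, y 2099490 m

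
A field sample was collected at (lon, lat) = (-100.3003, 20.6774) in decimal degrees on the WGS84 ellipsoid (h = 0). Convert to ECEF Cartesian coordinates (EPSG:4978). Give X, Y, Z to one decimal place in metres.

X -1067439.0 m, Y -5873562.7 m, Z 2238014.8 m

WGS84: a = 6378137 m, e² = 0.006694380; N(φ) = a/√(1−e²sin²φ) = 6380800.520 m.
X = (N+h)·cosφ·cosλ = -1067439.023 m; Y = (N+h)·cosφ·sinλ = -5873562.723 m; Z = (N(1−e²)+h)·sinφ = 2238014.806 m.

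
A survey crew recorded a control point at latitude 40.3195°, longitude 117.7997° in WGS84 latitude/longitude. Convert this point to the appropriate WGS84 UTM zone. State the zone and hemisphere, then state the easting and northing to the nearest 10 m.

Longitude 117.7997° lies in the 6° band [114°, 120°), giving zone 50; latitude is north of the equator, so 50N.
Zone 50 central meridian λ₀ = 6×50 − 183 = 117°; Δλ = +0.7997°.
Transverse Mercator on WGS84 with k₀ = 0.9996 gives E = 567943.304 m, N = 4463526.388 m.

Zone 50N: E 567940 m, N 4463530 m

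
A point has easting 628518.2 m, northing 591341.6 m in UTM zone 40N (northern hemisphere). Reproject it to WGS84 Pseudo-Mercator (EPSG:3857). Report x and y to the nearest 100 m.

x 6474300 m, y 596300 m

Unproject from UTM 40N (λ₀ = 57°) → φ = 5.34879996°, λ = 58.15989958°.
Web Mercator (R = 6378137 m): x = 6474330.406 m, y = 596292.433 m.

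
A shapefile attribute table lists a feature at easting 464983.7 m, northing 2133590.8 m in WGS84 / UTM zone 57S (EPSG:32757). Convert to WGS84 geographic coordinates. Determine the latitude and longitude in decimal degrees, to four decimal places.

lat -70.8990°, lon 158.0412°

Zone 57S: λ₀ = 159°, k₀ = 0.9996, false easting 500000 m, false northing 10000000 m.
Meridian distance M = (N − FN)/k₀ = -7869557.0 m.
Inverse transverse Mercator on WGS84 gives φ = -70.89900015°, λ = 158.04120031°.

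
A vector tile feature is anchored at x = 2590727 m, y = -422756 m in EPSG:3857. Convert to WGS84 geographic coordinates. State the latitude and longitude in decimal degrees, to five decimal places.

R = 6378137 m. λ = x/R = 23.27289661°.
φ = 2·arctan(exp(y/R)) − 90° = 2·arctan(0.93587) − 90° = -3.79490408°.

lat -3.79490°, lon 23.27290°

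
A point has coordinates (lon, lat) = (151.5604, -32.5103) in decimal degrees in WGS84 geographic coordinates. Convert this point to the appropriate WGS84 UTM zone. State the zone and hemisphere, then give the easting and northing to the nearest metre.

Zone 56S: E 364775 m, N 6402086 m

Longitude 151.5604° lies in the 6° band [150°, 156°), giving zone 56; latitude is south of the equator, so 56S.
Zone 56 central meridian λ₀ = 6×56 − 183 = 153°; Δλ = -1.4396°.
Transverse Mercator on WGS84 with k₀ = 0.9996 gives E = 364774.532 m, N = 6402085.967 m.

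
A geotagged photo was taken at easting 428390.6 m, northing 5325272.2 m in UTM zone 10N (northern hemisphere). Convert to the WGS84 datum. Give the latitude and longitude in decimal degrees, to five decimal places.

lat 48.07670°, lon -123.96140°

Zone 10N: λ₀ = -123°, k₀ = 0.9996, false easting 500000 m.
Meridian distance M = (N − FN)/k₀ = 5327403.2 m.
Inverse transverse Mercator on WGS84 gives φ = 48.07670001°, λ = -123.96140008°.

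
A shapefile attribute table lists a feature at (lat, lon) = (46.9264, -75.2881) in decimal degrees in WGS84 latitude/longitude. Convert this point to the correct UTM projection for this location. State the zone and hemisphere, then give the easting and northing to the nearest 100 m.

Longitude -75.2881° lies in the 6° band [-78°, -72°), giving zone 18; latitude is north of the equator, so 18N.
Zone 18 central meridian λ₀ = 6×18 − 183 = -75°; Δλ = -0.2881°.
Transverse Mercator on WGS84 with k₀ = 0.9996 gives E = 478066.978 m, N = 5197025.543 m.

Zone 18N: E 478100 m, N 5197000 m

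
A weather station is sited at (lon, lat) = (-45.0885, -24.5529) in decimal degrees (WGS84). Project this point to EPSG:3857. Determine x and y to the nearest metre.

Web Mercator is spherical with R = a = 6378137 m.
x = R·λ = 6378137 × -0.786942780 = -5019228.861 m.
y = R·ln tan(π/4 + φ/2) = 6378137 × -0.442280807 = -2820927.580 m.

x -5019229 m, y -2820928 m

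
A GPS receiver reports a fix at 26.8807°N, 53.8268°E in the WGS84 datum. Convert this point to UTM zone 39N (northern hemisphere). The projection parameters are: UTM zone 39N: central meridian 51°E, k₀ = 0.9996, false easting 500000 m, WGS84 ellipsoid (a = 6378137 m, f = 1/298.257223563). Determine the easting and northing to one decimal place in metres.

E 780824.7 m, N 2976355.6 m

Zone 39 central meridian λ₀ = 6×39 − 183 = 51°; Δλ = +2.8268°.
Transverse Mercator on WGS84 with k₀ = 0.9996 gives E = 780824.673 m, N = 2976355.617 m.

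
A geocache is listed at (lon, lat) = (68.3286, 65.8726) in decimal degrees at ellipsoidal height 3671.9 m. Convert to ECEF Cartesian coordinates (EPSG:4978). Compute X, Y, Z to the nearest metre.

X 966034 m, Y 2431067 m, Z 5801506 m

WGS84: a = 6378137 m, e² = 0.006694380; N(φ) = a/√(1−e²sin²φ) = 6395993.358 m.
X = (N+h)·cosφ·cosλ = 966033.652 m; Y = (N+h)·cosφ·sinλ = 2431066.974 m; Z = (N(1−e²)+h)·sinφ = 5801506.181 m.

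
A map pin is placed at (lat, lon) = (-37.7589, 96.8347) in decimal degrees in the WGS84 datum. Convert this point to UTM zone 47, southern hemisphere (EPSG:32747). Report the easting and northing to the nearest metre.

E 309260 m, N 5818727 m

Zone 47 central meridian λ₀ = 6×47 − 183 = 99°; Δλ = -2.1653°.
Transverse Mercator on WGS84 with k₀ = 0.9996 gives E = 309260.269 m, N = 5818727.396 m.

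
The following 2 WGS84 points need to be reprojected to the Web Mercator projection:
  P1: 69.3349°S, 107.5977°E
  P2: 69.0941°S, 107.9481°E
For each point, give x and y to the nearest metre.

Web Mercator: x = R·λ, y = R·ln tan(π/4+φ/2), R = 6378137 m.
P1 (-69.3349°, 107.5977°) → (11977721.175, -10855616.967) m.
P2 (-69.0941°, 107.9481°) → (12016727.524, -10780079.449) m.

P1: x 11977721 m, y -10855617 m; P2: x 12016728 m, y -10780079 m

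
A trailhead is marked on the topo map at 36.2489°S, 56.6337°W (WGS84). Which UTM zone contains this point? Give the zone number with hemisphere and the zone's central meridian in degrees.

Zone 21S, central meridian -57°

UTM zone = ⌊(λ + 180)/6⌋ + 1; -56.6337° ∈ [-60°, -54°) → zone 21.
Hemisphere: S (φ < 0).
Central meridian λ₀ = 6×21 − 183 = -57°.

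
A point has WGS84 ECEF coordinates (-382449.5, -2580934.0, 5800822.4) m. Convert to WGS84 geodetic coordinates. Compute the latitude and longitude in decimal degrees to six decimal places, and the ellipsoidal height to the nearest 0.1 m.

lat 65.926200°, lon -98.428900°, h 248.4 m

λ = atan2(Y, X) = -98.42890033°; p = √(X²+Y²) = 2609116.3 m.
Bowring's method on WGS84 (a = 6378137 m, b = 6356752.314 m) gives φ = 65.92619986°, h = 248.418 m.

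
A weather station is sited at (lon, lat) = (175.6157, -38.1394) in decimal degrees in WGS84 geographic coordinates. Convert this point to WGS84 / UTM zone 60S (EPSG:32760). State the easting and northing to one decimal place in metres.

E 378689.8 m, N 5777812.9 m

Zone 60 central meridian λ₀ = 6×60 − 183 = 177°; Δλ = -1.3843°.
Transverse Mercator on WGS84 with k₀ = 0.9996 gives E = 378689.754 m, N = 5777812.941 m.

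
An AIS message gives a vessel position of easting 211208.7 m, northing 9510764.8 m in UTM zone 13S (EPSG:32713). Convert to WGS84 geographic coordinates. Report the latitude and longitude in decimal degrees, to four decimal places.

lat -4.4216°, lon -107.6021°

Zone 13S: λ₀ = -105°, k₀ = 0.9996, false easting 500000 m, false northing 10000000 m.
Meridian distance M = (N − FN)/k₀ = -489431.0 m.
Inverse transverse Mercator on WGS84 gives φ = -4.42159985°, λ = -107.60209973°.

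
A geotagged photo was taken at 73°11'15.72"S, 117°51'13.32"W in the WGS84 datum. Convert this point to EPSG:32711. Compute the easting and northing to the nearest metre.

Zone 11 central meridian λ₀ = 6×11 − 183 = -117°; Δλ = -0.8537°.
Transverse Mercator on WGS84 with k₀ = 0.9996 gives E = 472439.961 m, N = 1878384.982 m.

E 472440 m, N 1878385 m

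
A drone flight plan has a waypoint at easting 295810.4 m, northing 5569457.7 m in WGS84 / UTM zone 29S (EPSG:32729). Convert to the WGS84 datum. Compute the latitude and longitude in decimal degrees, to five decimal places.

Zone 29S: λ₀ = -9°, k₀ = 0.9996, false easting 500000 m, false northing 10000000 m.
Meridian distance M = (N − FN)/k₀ = -4432315.2 m.
Inverse transverse Mercator on WGS84 gives φ = -40.00040044°, λ = -11.39199963°.

lat -40.00040°, lon -11.39200°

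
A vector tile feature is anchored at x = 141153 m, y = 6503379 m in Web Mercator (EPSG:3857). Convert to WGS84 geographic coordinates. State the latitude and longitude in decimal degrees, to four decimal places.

R = 6378137 m. λ = x/R = 1.26799897°.
φ = 2·arctan(exp(y/R)) − 90° = 2·arctan(2.77219) − 90° = 50.32859853°.

lat 50.3286°, lon 1.2680°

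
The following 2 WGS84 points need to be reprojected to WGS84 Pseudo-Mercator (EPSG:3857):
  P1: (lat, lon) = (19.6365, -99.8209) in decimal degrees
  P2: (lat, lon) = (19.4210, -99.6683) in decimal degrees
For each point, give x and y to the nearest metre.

P1: x -11112012 m, y 2230019 m; P2: x -11095024 m, y 2204565 m

Web Mercator: x = R·λ, y = R·ln tan(π/4+φ/2), R = 6378137 m.
P1 (19.6365°, -99.8209°) → (-11112011.759, 2230018.715) m.
P2 (19.4210°, -99.6683°) → (-11095024.404, 2204565.099) m.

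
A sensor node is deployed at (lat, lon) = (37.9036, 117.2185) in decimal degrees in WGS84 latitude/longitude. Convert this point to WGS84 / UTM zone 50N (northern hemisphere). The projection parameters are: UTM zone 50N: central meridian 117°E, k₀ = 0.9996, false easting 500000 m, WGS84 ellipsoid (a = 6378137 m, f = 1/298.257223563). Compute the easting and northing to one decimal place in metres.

Zone 50 central meridian λ₀ = 6×50 − 183 = 117°; Δλ = +0.2185°.
Transverse Mercator on WGS84 with k₀ = 0.9996 gives E = 519208.813 m, N = 4195141.829 m.

E 519208.8 m, N 4195141.8 m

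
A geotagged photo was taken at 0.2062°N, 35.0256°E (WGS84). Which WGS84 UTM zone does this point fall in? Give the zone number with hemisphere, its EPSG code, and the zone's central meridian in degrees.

UTM zone = ⌊(λ + 180)/6⌋ + 1; 35.0256° ∈ [30°, 36°) → zone 36.
Hemisphere: N (φ ≥ 0).
Central meridian λ₀ = 6×36 − 183 = 33°.
EPSG code: 32636.

Zone 36N (EPSG:32636), central meridian 33°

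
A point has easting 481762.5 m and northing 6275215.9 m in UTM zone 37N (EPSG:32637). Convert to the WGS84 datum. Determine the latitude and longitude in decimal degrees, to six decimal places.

Zone 37N: λ₀ = 39°, k₀ = 0.9996, false easting 500000 m.
Meridian distance M = (N − FN)/k₀ = 6277727.0 m.
Inverse transverse Mercator on WGS84 gives φ = 56.62079969°, λ = 38.70279941°.

lat 56.620800°, lon 38.702799°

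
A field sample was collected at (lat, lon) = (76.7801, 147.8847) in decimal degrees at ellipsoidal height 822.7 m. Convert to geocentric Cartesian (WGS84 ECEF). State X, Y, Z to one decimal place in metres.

X -1239510.3 m, Y 778004.7 m, Z 6188006.0 m

WGS84: a = 6378137 m, e² = 0.006694380; N(φ) = a/√(1−e²sin²φ) = 6398466.102 m.
X = (N+h)·cosφ·cosλ = -1239510.289 m; Y = (N+h)·cosφ·sinλ = 778004.656 m; Z = (N(1−e²)+h)·sinφ = 6188006.013 m.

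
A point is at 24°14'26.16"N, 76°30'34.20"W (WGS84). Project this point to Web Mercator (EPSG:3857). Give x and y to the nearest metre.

x -8516999 m, y 2782754 m

Web Mercator is spherical with R = a = 6378137 m.
x = R·λ = 6378137 × -1.335342684 = -8516998.581 m.
y = R·ln tan(π/4 + φ/2) = 6378137 × 0.436295707 = 2782753.794 m.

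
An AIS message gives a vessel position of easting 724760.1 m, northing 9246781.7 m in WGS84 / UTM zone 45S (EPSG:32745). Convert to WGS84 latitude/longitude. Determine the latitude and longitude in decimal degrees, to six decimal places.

lat -6.810000°, lon 89.033700°

Zone 45S: λ₀ = 87°, k₀ = 0.9996, false easting 500000 m, false northing 10000000 m.
Meridian distance M = (N − FN)/k₀ = -753519.7 m.
Inverse transverse Mercator on WGS84 gives φ = -6.81000044°, λ = 89.03370032°.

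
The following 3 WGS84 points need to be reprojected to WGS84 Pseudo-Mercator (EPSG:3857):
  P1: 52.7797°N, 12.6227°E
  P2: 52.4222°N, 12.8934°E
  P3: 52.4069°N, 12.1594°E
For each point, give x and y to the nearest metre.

Web Mercator: x = R·λ, y = R·ln tan(π/4+φ/2), R = 6378137 m.
P1 (52.7797°, 12.6227°) → (1405152.536, 6942351.892) m.
P2 (52.4222°, 12.8934°) → (1435286.723, 6876827.609) m.
P3 (52.4069°, 12.1594°) → (1353578.216, 6874035.240) m.

P1: x 1405153 m, y 6942352 m; P2: x 1435287 m, y 6876828 m; P3: x 1353578 m, y 6874035 m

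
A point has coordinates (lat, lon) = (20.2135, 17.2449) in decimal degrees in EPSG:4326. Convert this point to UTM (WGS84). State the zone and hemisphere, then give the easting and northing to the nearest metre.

Longitude 17.2449° lies in the 6° band [12°, 18°), giving zone 33; latitude is north of the equator, so 33N.
Zone 33 central meridian λ₀ = 6×33 − 183 = 15°; Δλ = +2.2449°.
Transverse Mercator on WGS84 with k₀ = 0.9996 gives E = 734556.046 m, N = 2236695.754 m.

Zone 33N: E 734556 m, N 2236696 m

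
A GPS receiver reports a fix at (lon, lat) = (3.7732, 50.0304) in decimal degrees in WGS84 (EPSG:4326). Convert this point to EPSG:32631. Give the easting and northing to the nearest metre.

Zone 31 central meridian λ₀ = 6×31 − 183 = 3°; Δλ = +0.7732°.
Transverse Mercator on WGS84 with k₀ = 0.9996 gives E = 555377.742 m, N = 5542297.097 m.

E 555378 m, N 5542297 m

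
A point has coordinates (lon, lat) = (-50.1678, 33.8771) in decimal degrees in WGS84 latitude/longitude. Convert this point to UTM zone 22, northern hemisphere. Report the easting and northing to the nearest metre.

Zone 22 central meridian λ₀ = 6×22 − 183 = -51°; Δλ = +0.8322°.
Transverse Mercator on WGS84 with k₀ = 0.9996 gives E = 576963.401 m, N = 3748840.775 m.

E 576963 m, N 3748841 m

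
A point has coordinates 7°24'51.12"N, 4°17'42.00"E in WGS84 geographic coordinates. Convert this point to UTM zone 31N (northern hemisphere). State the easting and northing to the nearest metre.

E 642916 m, N 819746 m

Zone 31 central meridian λ₀ = 6×31 − 183 = 3°; Δλ = +1.2950°.
Transverse Mercator on WGS84 with k₀ = 0.9996 gives E = 642916.086 m, N = 819746.090 m.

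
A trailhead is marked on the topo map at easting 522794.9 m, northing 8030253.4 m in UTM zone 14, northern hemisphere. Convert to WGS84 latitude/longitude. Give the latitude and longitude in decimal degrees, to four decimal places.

Zone 14N: λ₀ = -99°, k₀ = 0.9996, false easting 500000 m.
Meridian distance M = (N − FN)/k₀ = 8033466.8 m.
Inverse transverse Mercator on WGS84 gives φ = 72.36929966°, λ = -98.32570081°.

lat 72.3693°, lon -98.3257°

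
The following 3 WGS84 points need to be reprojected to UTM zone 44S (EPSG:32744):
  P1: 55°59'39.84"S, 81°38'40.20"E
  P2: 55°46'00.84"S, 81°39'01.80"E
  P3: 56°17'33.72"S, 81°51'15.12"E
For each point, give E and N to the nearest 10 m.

UTM zone 44S: λ₀ = 81°, k₀ = 0.9996.
P1 (-55.9944°, 81.6445°) → (540201.552, 3794356.236) m.
P2 (-55.7669°, 81.6505°) → (540813.790, 3819671.765) m.
P3 (-56.2927°, 81.8542°) → (552870.493, 3761015.053) m.

P1: E 540200 m, N 3794360 m; P2: E 540810 m, N 3819670 m; P3: E 552870 m, N 3761020 m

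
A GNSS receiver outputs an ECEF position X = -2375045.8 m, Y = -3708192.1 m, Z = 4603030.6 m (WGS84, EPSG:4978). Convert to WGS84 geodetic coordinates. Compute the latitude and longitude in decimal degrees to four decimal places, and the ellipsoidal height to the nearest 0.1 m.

λ = atan2(Y, X) = -122.63900047°; p = √(X²+Y²) = 4403581.6 m.
Bowring's method on WGS84 (a = 6378137 m, b = 6356752.314 m) gives φ = 46.46069991°, h = 3253.475 m.

lat 46.4607°, lon -122.6390°, h 3253.5 m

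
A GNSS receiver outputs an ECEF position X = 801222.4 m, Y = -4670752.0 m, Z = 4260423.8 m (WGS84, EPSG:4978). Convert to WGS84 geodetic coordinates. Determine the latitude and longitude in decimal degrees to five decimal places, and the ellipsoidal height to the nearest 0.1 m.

λ = atan2(Y, X) = -80.26620035°; p = √(X²+Y²) = 4738974.7 m.
Bowring's method on WGS84 (a = 6378137 m, b = 6356752.314 m) gives φ = 42.14740015°, h = 3974.400 m.

lat 42.14740°, lon -80.26620°, h 3974.4 m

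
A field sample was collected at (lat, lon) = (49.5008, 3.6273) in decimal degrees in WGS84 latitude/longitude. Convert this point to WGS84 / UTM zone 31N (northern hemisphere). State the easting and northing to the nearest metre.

E 545420 m, N 5483319 m

Zone 31 central meridian λ₀ = 6×31 − 183 = 3°; Δλ = +0.6273°.
Transverse Mercator on WGS84 with k₀ = 0.9996 gives E = 545420.394 m, N = 5483318.841 m.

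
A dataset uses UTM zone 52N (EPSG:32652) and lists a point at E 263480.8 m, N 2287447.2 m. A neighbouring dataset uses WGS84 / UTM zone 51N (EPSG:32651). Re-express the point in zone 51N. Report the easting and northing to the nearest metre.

E 888662 m, N 2290262 m

UTM 52N → geographic: φ = 20.67150000°, λ = 126.72959980°.
UTM 51N (λ₀ = 123°) forward: E = 888662.105 m, N = 2290262.221 m.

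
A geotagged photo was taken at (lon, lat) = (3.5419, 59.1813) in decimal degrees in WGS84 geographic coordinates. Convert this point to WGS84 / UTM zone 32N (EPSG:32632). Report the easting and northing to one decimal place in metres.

Zone 32 central meridian λ₀ = 6×32 − 183 = 9°; Δλ = -5.4581°.
Transverse Mercator on WGS84 with k₀ = 0.9996 gives E = 188294.046 m, N = 6573005.266 m.

E 188294.0 m, N 6573005.3 m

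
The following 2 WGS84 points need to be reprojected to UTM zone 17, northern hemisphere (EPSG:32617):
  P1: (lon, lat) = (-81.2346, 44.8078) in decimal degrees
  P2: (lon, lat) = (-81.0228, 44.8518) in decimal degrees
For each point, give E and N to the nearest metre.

UTM zone 17N: λ₀ = -81°, k₀ = 0.9996.
P1 (44.8078°, -81.2346°) → (481448.219, 4961626.543) m.
P2 (44.8518°, -81.0228°) → (498198.385, 4966487.726) m.

P1: E 481448 m, N 4961627 m; P2: E 498198 m, N 4966488 m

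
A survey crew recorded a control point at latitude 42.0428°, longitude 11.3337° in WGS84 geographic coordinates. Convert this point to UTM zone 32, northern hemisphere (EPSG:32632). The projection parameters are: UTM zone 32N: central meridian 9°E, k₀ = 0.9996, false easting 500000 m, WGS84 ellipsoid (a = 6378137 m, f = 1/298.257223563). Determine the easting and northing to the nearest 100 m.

Zone 32 central meridian λ₀ = 6×32 − 183 = 9°; Δλ = +2.3337°.
Transverse Mercator on WGS84 with k₀ = 0.9996 gives E = 693147.516 m, N = 4657163.271 m.

E 693100 m, N 4657200 m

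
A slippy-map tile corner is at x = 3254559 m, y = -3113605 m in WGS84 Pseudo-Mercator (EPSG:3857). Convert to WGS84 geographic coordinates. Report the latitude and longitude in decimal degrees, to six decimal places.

lat -26.920998°, lon 29.236201°

R = 6378137 m. λ = x/R = 29.23620093°.
φ = 2·arctan(exp(y/R)) − 90° = 2·arctan(0.61375) − 90° = -26.92099836°.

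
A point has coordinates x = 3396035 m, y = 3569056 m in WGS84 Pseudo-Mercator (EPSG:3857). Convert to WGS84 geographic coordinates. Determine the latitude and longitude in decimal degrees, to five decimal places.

lat 30.50830°, lon 30.50710°

R = 6378137 m. λ = x/R = 30.50710146°.
φ = 2·arctan(exp(y/R)) − 90° = 2·arctan(1.74993) − 90° = 30.50830129°.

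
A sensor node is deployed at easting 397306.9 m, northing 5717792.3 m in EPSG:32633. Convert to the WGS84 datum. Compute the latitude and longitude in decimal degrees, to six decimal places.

lat 51.601800°, lon 13.517201°

Zone 33N: λ₀ = 15°, k₀ = 0.9996, false easting 500000 m.
Meridian distance M = (N − FN)/k₀ = 5720080.3 m.
Inverse transverse Mercator on WGS84 gives φ = 51.60179990°, λ = 13.51720054°.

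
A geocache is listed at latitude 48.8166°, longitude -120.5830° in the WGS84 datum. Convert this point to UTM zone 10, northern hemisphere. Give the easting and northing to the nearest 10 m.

Zone 10 central meridian λ₀ = 6×10 − 183 = -123°; Δλ = +2.4170°.
Transverse Mercator on WGS84 with k₀ = 0.9996 gives E = 677426.715 m, N = 5409885.688 m.

E 677430 m, N 5409890 m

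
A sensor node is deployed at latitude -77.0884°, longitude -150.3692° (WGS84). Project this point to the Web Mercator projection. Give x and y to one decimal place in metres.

x -16739022.8 m, y -13897983.2 m

Web Mercator is spherical with R = a = 6378137 m.
x = R·λ = 6378137 × -2.624437634 = -16739022.775 m.
y = R·ln tan(π/4 + φ/2) = 6378137 × -2.179003550 = -13897983.164 m.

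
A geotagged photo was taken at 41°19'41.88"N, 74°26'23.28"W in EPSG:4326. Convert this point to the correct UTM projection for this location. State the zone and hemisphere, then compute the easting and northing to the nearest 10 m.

Longitude -74.4398° lies in the 6° band [-78°, -72°), giving zone 18; latitude is north of the equator, so 18N.
Zone 18 central meridian λ₀ = 6×18 − 183 = -75°; Δλ = +0.5602°.
Transverse Mercator on WGS84 with k₀ = 0.9996 gives E = 546879.226 m, N = 4575353.863 m.

Zone 18N: E 546880 m, N 4575350 m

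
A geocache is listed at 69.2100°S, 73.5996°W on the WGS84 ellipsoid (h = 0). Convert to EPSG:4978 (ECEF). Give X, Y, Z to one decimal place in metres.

X 641080.6 m, Y -2178148.9 m, Z -5940327.8 m

WGS84: a = 6378137 m, e² = 0.006694380; N(φ) = a/√(1−e²sin²φ) = 6396878.483 m.
X = (N+h)·cosφ·cosλ = 641080.618 m; Y = (N+h)·cosφ·sinλ = -2178148.939 m; Z = (N(1−e²)+h)·sinφ = -5940327.809 m.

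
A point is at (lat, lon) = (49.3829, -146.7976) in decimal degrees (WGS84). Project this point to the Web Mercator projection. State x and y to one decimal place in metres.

x -16341434.1 m, y 6340083.0 m

Web Mercator is spherical with R = a = 6378137 m.
x = R·λ = 6378137 × -2.562101454 = -16341434.082 m.
y = R·ln tan(π/4 + φ/2) = 6378137 × 0.994033685 = 6340083.026 m.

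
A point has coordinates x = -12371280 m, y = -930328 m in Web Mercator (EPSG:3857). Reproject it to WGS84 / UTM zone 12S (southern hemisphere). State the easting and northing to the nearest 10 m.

Web Mercator inverse (R = 6378137 m) → φ = -8.32780074°, λ = -111.13309908°.
UTM 12S forward: E = 485344.531 m, N = 9079460.514 m.

E 485340 m, N 9079460 m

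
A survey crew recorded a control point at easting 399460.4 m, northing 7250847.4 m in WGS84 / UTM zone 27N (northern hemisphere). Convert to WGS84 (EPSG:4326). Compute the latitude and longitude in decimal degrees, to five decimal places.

lat 65.36490°, lon -23.16190°

Zone 27N: λ₀ = -21°, k₀ = 0.9996, false easting 500000 m.
Meridian distance M = (N − FN)/k₀ = 7253748.9 m.
Inverse transverse Mercator on WGS84 gives φ = 65.36490013°, λ = -23.16189950°.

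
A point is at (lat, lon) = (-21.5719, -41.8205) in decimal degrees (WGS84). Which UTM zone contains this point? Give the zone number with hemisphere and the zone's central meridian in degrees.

UTM zone = ⌊(λ + 180)/6⌋ + 1; -41.8205° ∈ [-42°, -36°) → zone 24.
Hemisphere: S (φ < 0).
Central meridian λ₀ = 6×24 − 183 = -39°.

Zone 24S, central meridian -39°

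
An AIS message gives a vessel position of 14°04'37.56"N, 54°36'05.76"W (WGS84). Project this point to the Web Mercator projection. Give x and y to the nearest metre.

Web Mercator is spherical with R = a = 6378137 m.
x = R·λ = 6378137 × -0.952977697 = -6078222.308 m.
y = R·ln tan(π/4 + φ/2) = 6378137 × 0.248201554 = 1583063.516 m.

x -6078222 m, y 1583064 m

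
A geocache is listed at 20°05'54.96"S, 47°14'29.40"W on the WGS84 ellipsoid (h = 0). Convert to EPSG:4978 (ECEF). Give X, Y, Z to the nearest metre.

WGS84: a = 6378137 m, e² = 0.006694380; N(φ) = a/√(1−e²sin²φ) = 6380659.499 m.
X = (N+h)·cosφ·cosλ = 4068090.764 m; Y = (N+h)·cosφ·sinλ = -4399526.213 m; Z = (N(1−e²)+h)·sinφ = -2177950.789 m.

X 4068091 m, Y -4399526 m, Z -2177951 m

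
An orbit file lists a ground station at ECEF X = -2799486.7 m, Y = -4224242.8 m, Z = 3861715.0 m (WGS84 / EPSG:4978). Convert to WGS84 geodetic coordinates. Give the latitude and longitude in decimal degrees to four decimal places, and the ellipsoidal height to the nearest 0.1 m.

λ = atan2(Y, X) = -123.53319966°; p = √(X²+Y²) = 5067677.3 m.
Bowring's method on WGS84 (a = 6378137 m, b = 6356752.314 m) gives φ = 37.49409989°, h = 1101.462 m.

lat 37.4941°, lon -123.5332°, h 1101.5 m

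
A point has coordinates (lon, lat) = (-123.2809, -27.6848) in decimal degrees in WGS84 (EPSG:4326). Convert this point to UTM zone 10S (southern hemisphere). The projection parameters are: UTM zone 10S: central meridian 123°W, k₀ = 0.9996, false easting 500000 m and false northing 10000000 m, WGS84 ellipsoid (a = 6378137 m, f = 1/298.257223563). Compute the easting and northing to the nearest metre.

Zone 10 central meridian λ₀ = 6×10 − 183 = -123°; Δλ = -0.2809°.
Transverse Mercator on WGS84 with k₀ = 0.9996 gives E = 472301.193 m, N = 6937681.603 m.

E 472301 m, N 6937682 m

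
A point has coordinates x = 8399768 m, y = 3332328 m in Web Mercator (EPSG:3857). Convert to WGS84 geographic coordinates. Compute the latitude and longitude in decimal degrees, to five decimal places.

lat 28.65910°, lon 75.45640°

R = 6378137 m. λ = x/R = 75.45639977°.
φ = 2·arctan(exp(y/R)) − 90° = 2·arctan(1.68617) − 90° = 28.65909810°.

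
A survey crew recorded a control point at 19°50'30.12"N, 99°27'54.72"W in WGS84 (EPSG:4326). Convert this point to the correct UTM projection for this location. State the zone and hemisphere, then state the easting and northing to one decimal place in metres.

Zone 14N: E 451288.8 m, N 2194031.1 m

Longitude -99.4652° lies in the 6° band [-102°, -96°), giving zone 14; latitude is north of the equator, so 14N.
Zone 14 central meridian λ₀ = 6×14 − 183 = -99°; Δλ = -0.4652°.
Transverse Mercator on WGS84 with k₀ = 0.9996 gives E = 451288.773 m, N = 2194031.106 m.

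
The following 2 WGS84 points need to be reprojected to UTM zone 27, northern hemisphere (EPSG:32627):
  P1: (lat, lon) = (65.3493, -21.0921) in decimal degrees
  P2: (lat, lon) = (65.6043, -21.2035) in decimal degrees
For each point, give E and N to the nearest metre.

P1: E 495714 m, N 7247387 m; P2: E 490621 m, N 7275821 m

UTM zone 27N: λ₀ = -21°, k₀ = 0.9996.
P1 (65.3493°, -21.0921°) → (495713.667, 7247387.419) m.
P2 (65.6043°, -21.2035°) → (490620.962, 7275820.516) m.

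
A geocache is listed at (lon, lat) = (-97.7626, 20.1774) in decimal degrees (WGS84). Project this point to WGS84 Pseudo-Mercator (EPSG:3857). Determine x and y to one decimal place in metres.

x -10882882.9 m, y 2294058.3 m

Web Mercator is spherical with R = a = 6378137 m.
x = R·λ = 6378137 × -1.706279255 = -10882882.851 m.
y = R·ln tan(π/4 + φ/2) = 6378137 × 0.359675290 = 2294058.276 m.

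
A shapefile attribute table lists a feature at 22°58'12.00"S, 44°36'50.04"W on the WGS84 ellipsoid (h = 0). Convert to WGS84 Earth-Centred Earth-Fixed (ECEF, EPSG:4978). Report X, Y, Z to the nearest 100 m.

X 4182400 m, Y -4126400 m, Z -2473700 m

WGS84: a = 6378137 m, e² = 0.006694380; N(φ) = a/√(1−e²sin²φ) = 6381390.796 m.
X = (N+h)·cosφ·cosλ = 4182441.103 m; Y = (N+h)·cosφ·sinλ = -4126449.003 m; Z = (N(1−e²)+h)·sinφ = -2473660.784 m.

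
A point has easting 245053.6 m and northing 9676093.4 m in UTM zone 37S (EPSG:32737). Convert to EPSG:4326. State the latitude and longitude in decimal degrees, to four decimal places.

Zone 37S: λ₀ = 39°, k₀ = 0.9996, false easting 500000 m, false northing 10000000 m.
Meridian distance M = (N − FN)/k₀ = -324036.2 m.
Inverse transverse Mercator on WGS84 gives φ = -2.92809983°, λ = 36.70649959°.

lat -2.9281°, lon 36.7065°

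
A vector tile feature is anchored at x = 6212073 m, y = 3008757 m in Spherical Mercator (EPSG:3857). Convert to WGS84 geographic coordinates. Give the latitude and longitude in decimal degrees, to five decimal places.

R = 6378137 m. λ = x/R = 55.80400122°.
φ = 2·arctan(exp(y/R)) − 90° = 2·arctan(1.60276) − 90° = 26.07809853°.

lat 26.07810°, lon 55.80400°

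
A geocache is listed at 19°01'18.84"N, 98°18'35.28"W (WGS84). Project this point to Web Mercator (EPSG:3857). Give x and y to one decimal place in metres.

x -10943796.9 m, y 2157514.5 m

Web Mercator is spherical with R = a = 6378137 m.
x = R·λ = 6378137 × -1.715829697 = -10943796.876 m.
y = R·ln tan(π/4 + φ/2) = 6378137 × 0.338267186 = 2157514.455 m.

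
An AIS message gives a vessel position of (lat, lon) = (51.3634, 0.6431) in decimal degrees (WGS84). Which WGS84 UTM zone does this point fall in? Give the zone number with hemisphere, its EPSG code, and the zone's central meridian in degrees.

Zone 31N (EPSG:32631), central meridian 3°

UTM zone = ⌊(λ + 180)/6⌋ + 1; 0.6431° ∈ [0°, 6°) → zone 31.
Hemisphere: N (φ ≥ 0).
Central meridian λ₀ = 6×31 − 183 = 3°.
EPSG code: 32631.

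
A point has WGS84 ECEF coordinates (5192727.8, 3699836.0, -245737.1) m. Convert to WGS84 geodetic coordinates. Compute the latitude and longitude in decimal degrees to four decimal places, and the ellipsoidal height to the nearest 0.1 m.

lat -2.2220°, lon 35.4700°, h 2615.5 m

λ = atan2(Y, X) = 35.46999982°; p = √(X²+Y²) = 6375986.9 m.
Bowring's method on WGS84 (a = 6378137 m, b = 6356752.314 m) gives φ = -2.22200000°, h = 2615.461 m.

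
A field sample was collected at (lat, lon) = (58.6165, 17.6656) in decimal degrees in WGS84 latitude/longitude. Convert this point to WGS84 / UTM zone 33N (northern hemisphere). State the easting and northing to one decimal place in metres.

Zone 33 central meridian λ₀ = 6×33 − 183 = 15°; Δλ = +2.6656°.
Transverse Mercator on WGS84 with k₀ = 0.9996 gives E = 654818.764 m, N = 6500425.688 m.

E 654818.8 m, N 6500425.7 m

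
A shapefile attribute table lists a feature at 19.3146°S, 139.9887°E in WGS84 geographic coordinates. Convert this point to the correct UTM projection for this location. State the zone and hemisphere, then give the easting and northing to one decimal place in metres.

Longitude 139.9887° lies in the 6° band [138°, 144°), giving zone 54; latitude is south of the equator, so 54S.
Zone 54 central meridian λ₀ = 6×54 − 183 = 141°; Δλ = -1.0113°.
Transverse Mercator on WGS84 with k₀ = 0.9996 gives E = 393758.075 m, N = 7864052.016 m.

Zone 54S: E 393758.1 m, N 7864052.0 m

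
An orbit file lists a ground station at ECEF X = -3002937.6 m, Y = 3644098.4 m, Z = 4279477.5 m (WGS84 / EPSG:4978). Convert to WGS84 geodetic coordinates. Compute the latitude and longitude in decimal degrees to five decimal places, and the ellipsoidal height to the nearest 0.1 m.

λ = atan2(Y, X) = 129.49040030°; p = √(X²+Y²) = 4721979.2 m.
Bowring's method on WGS84 (a = 6378137 m, b = 6356752.314 m) gives φ = 42.37710016°, h = 4210.514 m.

lat 42.37710°, lon 129.49040°, h 4210.5 m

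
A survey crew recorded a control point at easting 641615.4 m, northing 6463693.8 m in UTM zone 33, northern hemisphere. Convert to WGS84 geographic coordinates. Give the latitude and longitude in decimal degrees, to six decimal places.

Zone 33N: λ₀ = 15°, k₀ = 0.9996, false easting 500000 m.
Meridian distance M = (N − FN)/k₀ = 6466280.3 m.
Inverse transverse Mercator on WGS84 gives φ = 58.29139975°, λ = 17.41580075°.

lat 58.291400°, lon 17.415801°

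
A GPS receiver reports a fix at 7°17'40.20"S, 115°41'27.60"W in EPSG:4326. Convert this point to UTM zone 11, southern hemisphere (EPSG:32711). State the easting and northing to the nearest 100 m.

E 644500 m, N 9193500 m

Zone 11 central meridian λ₀ = 6×11 − 183 = -117°; Δλ = +1.3090°.
Transverse Mercator on WGS84 with k₀ = 0.9996 gives E = 644500.100 m, N = 9193485.365 m.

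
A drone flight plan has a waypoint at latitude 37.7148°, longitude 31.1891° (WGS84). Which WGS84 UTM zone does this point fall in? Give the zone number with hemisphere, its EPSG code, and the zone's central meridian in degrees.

Zone 36N (EPSG:32636), central meridian 33°

UTM zone = ⌊(λ + 180)/6⌋ + 1; 31.1891° ∈ [30°, 36°) → zone 36.
Hemisphere: N (φ ≥ 0).
Central meridian λ₀ = 6×36 − 183 = 33°.
EPSG code: 32636.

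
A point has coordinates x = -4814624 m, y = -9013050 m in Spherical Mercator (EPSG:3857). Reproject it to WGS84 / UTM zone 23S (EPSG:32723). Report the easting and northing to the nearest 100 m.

Web Mercator inverse (R = 6378137 m) → φ = -62.64219892°, λ = -43.25050326°.
UTM 23S forward: E = 589691.258 m, N = 3053058.597 m.

E 589700 m, N 3053100 m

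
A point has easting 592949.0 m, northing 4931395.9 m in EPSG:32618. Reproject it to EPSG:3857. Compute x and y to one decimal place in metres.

x -8218740.3 m, y 5547815.0 m

Unproject from UTM 18N (λ₀ = -75°) → φ = 44.52990023°, λ = -73.83020055°.
Web Mercator (R = 6378137 m): x = -8218740.331 m, y = 5547815.035 m.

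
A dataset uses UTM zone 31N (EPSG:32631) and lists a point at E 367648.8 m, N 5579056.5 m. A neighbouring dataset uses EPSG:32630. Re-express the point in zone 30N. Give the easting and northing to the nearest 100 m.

E 794500 m, N 5585600 m

UTM 31N → geographic: φ = 50.34869994°, λ = 1.13969977°.
UTM 30N (λ₀ = -3°) forward: E = 794481.314 m, N = 5585599.333 m.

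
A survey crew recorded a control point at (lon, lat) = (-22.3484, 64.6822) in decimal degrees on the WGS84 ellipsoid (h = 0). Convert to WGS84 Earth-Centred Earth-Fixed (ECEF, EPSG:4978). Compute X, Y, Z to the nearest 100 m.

X 2529600 m, Y -1040000 m, Z 5742600 m

WGS84: a = 6378137 m, e² = 0.006694380; N(φ) = a/√(1−e²sin²φ) = 6395653.567 m.
X = (N+h)·cosφ·cosλ = 2529597.872 m; Y = (N+h)·cosφ·sinλ = -1039960.845 m; Z = (N(1−e²)+h)·sinφ = 5742646.826 m.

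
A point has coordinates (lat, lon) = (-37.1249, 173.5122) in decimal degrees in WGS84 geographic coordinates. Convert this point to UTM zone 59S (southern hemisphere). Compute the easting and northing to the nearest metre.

Zone 59 central meridian λ₀ = 6×59 − 183 = 171°; Δλ = +2.5122°.
Transverse Mercator on WGS84 with k₀ = 0.9996 gives E = 723179.123 m, N = 5888317.780 m.

E 723179 m, N 5888318 m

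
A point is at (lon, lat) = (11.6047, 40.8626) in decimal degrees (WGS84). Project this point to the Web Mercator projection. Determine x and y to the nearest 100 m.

x 1291800 m, y 4992100 m

Web Mercator is spherical with R = a = 6378137 m.
x = R·λ = 6378137 × 0.202540224 = 1291829.295 m.
y = R·ln tan(π/4 + φ/2) = 6378137 × 0.782688781 = 4992096.270 m.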